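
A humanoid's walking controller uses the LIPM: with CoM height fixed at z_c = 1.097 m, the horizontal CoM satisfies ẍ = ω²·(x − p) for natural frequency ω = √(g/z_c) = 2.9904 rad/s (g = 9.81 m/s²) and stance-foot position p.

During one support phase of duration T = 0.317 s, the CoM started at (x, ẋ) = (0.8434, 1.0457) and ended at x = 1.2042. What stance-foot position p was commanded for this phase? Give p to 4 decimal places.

p = 0.8901

ωT = 2.9904·0.317 = 0.947957; cosh(ωT) = 1.483982, sinh(ωT) = 1.096450
x(T) = p + (x₀−p)·cosh(ωT) + (ẋ₀/ω)·sinh(ωT) ⇒ p·(1 − cosh) = x(T) − x₀·cosh − (ẋ₀/ω)·sinh
numerator   = 1.2042 − (0.8434)·1.483982 − (1.0457/2.9904)·1.096450 = -0.430803
denominator = 1 − 1.483982 = -0.483982
p = -0.430803 / -0.483982 = 0.8901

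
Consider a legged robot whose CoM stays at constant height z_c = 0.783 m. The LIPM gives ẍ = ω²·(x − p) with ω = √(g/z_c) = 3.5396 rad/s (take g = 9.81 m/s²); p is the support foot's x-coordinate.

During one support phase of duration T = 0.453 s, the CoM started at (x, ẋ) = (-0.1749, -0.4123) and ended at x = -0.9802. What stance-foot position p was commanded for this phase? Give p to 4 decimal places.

ωT = 3.5396·0.453 = 1.603439; cosh(ωT) = 2.585649, sinh(ωT) = 2.384445
x(T) = p + (x₀−p)·cosh(ωT) + (ẋ₀/ω)·sinh(ωT) ⇒ p·(1 − cosh) = x(T) − x₀·cosh − (ẋ₀/ω)·sinh
numerator   = -0.9802 − (-0.1749)·2.585649 − (-0.4123/3.5396)·2.384445 = -0.250225
denominator = 1 − 2.585649 = -1.585649
p = -0.250225 / -1.585649 = 0.1578

p = 0.1578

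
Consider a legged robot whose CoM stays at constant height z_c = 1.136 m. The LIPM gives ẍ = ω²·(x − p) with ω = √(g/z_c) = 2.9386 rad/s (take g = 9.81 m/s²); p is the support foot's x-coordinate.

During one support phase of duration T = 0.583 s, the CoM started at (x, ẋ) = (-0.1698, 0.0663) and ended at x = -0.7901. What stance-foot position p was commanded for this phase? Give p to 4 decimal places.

p = 0.1956

ωT = 2.9386·0.583 = 1.713204; cosh(ωT) = 2.863495, sinh(ωT) = 2.683208
x(T) = p + (x₀−p)·cosh(ωT) + (ẋ₀/ω)·sinh(ωT) ⇒ p·(1 − cosh) = x(T) − x₀·cosh − (ẋ₀/ω)·sinh
numerator   = -0.7901 − (-0.1698)·2.863495 − (0.0663/2.9386)·2.683208 = -0.364416
denominator = 1 − 2.863495 = -1.863495
p = -0.364416 / -1.863495 = 0.1956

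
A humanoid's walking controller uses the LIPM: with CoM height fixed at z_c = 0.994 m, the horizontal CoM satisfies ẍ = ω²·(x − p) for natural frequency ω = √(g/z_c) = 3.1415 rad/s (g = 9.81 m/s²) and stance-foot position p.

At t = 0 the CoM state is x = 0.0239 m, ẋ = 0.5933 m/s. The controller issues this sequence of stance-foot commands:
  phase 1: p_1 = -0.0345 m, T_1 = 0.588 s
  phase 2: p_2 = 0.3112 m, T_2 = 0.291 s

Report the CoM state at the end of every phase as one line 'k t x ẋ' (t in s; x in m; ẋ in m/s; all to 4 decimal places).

1 0.5880 0.7393 2.4954
2 0.8790 1.7626 5.0208

phase 1: p=-0.0345, T=0.588, ωT=1.847202, cosh=3.249864, sinh=3.092186; start (x,ẋ)=(0.023900, 0.593300) → end (x,ẋ)=(0.739279, 2.495448)
phase 2: p=0.3112, T=0.291, ωT=0.914176, cosh=1.447783, sinh=1.046937; start (x,ẋ)=(0.739279, 2.495448) → end (x,ẋ)=(1.762598, 5.020797)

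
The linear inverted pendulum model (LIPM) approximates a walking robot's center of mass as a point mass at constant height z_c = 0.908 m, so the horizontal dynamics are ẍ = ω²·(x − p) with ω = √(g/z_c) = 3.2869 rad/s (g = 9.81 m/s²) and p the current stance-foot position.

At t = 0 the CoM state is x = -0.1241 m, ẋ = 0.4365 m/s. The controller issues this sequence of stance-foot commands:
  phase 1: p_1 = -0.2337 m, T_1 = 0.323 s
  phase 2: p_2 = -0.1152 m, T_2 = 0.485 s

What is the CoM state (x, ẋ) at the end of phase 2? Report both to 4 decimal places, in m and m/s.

x = 1.3057, ẋ = 4.7547

phase 1: p=-0.2337, T=0.323, ωT=1.061669, cosh=1.618535, sinh=1.272657; start (x,ẋ)=(-0.124100, 0.436500) → end (x,ẋ)=(0.112700, 1.164958)
phase 2: p=-0.1152, T=0.485, ωT=1.594147, cosh=2.563603, sinh=2.360521; start (x,ẋ)=(0.112700, 1.164958) → end (x,ẋ)=(1.305672, 4.754720)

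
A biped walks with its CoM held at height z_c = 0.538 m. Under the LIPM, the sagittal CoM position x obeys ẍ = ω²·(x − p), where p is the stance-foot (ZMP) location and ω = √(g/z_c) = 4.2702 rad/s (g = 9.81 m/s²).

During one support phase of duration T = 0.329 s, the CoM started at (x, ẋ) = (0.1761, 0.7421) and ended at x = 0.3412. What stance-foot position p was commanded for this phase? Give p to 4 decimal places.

p = 0.3206

ωT = 4.2702·0.329 = 1.404896; cosh(ωT) = 2.160247, sinh(ωT) = 1.914855
x(T) = p + (x₀−p)·cosh(ωT) + (ẋ₀/ω)·sinh(ωT) ⇒ p·(1 − cosh) = x(T) − x₀·cosh − (ẋ₀/ω)·sinh
numerator   = 0.3412 − (0.1761)·2.160247 − (0.7421/4.2702)·1.914855 = -0.371994
denominator = 1 − 2.160247 = -1.160247
p = -0.371994 / -1.160247 = 0.3206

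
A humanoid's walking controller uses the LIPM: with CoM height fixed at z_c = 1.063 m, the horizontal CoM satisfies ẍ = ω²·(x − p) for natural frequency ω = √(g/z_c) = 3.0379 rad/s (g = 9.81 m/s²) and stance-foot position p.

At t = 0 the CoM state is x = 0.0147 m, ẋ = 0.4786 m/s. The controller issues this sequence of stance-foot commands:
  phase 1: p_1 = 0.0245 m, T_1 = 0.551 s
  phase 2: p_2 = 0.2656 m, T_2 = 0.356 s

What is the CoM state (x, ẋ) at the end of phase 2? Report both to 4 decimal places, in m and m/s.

phase 1: p=0.0245, T=0.551, ωT=1.673883, cosh=2.760176, sinh=2.572658; start (x,ẋ)=(0.014700, 0.478600) → end (x,ẋ)=(0.402755, 1.244429)
phase 2: p=0.2656, T=0.356, ωT=1.081492, cosh=1.644083, sinh=1.304994; start (x,ẋ)=(0.402755, 1.244429) → end (x,ẋ)=(1.025664, 2.589686)

x = 1.0257, ẋ = 2.5897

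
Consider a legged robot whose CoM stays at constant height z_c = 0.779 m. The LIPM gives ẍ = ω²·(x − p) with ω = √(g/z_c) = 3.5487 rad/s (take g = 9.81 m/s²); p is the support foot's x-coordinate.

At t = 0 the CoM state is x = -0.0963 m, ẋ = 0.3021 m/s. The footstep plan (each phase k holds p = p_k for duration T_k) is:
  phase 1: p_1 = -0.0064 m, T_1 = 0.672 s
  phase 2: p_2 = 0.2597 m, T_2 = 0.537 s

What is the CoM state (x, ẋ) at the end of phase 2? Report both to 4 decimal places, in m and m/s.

phase 1: p=-0.0064, T=0.672, ωT=2.384726, cosh=5.474103, sinh=5.381989; start (x,ẋ)=(-0.096300, 0.302100) → end (x,ẋ)=(-0.040354, -0.063279)
phase 2: p=0.2597, T=0.537, ωT=1.905652, cosh=3.436258, sinh=3.287532; start (x,ẋ)=(-0.040354, -0.063279) → end (x,ẋ)=(-0.829986, -3.718018)

x = -0.8300, ẋ = -3.7180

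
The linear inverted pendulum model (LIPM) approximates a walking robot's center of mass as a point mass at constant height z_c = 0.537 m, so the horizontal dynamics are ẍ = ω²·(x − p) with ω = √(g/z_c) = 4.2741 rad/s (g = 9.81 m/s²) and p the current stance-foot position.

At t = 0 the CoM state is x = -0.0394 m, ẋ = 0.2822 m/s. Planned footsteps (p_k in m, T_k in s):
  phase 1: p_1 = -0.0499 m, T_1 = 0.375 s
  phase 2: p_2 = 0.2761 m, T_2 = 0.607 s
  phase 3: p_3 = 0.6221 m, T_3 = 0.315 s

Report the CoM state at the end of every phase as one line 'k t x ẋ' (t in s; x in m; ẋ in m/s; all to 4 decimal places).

phase 1: p=-0.0499, T=0.375, ωT=1.602787, cosh=2.584096, sinh=2.382762; start (x,ẋ)=(-0.039400, 0.282200) → end (x,ẋ)=(0.134556, 0.836166)
phase 2: p=0.2761, T=0.607, ωT=2.594379, cosh=6.731479, sinh=6.656787; start (x,ẋ)=(0.134556, 0.836166) → end (x,ẋ)=(0.625605, 1.601462)
phase 3: p=0.6221, T=0.315, ωT=1.346341, cosh=2.051765, sinh=1.791574; start (x,ẋ)=(0.625605, 1.601462) → end (x,ẋ)=(1.300577, 3.312666)

1 0.3750 0.1346 0.8362
2 0.9820 0.6256 1.6015
3 1.2970 1.3006 3.3127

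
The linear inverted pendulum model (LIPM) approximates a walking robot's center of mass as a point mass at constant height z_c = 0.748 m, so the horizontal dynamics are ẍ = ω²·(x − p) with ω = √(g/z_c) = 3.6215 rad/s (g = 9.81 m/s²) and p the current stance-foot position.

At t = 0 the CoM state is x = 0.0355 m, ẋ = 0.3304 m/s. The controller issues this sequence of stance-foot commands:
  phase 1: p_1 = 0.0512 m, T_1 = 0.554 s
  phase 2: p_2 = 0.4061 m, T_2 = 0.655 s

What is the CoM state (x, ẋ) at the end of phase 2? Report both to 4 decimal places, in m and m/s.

phase 1: p=0.0512, T=0.554, ωT=2.006311, cosh=3.785160, sinh=3.650676; start (x,ẋ)=(0.035500, 0.330400) → end (x,ẋ)=(0.324835, 1.043048)
phase 2: p=0.4061, T=0.655, ωT=2.372083, cosh=5.406490, sinh=5.313203; start (x,ẋ)=(0.324835, 1.043048) → end (x,ẋ)=(1.497026, 4.075544)

x = 1.4970, ẋ = 4.0755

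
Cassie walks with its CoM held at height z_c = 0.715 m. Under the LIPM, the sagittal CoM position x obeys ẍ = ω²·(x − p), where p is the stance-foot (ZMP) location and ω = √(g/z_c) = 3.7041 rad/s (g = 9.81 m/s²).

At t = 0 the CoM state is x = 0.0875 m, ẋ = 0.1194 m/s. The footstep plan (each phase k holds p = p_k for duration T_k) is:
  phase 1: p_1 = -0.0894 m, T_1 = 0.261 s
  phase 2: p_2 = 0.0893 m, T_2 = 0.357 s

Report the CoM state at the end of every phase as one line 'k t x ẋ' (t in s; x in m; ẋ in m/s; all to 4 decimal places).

1 0.2610 0.2131 0.9166
2 0.6180 0.7693 2.6407

phase 1: p=-0.0894, T=0.261, ωT=0.966770, cosh=1.504874, sinh=1.124564; start (x,ẋ)=(0.087500, 0.119400) → end (x,ẋ)=(0.213062, 0.916559)
phase 2: p=0.0893, T=0.357, ωT=1.322364, cosh=2.009392, sinh=1.742888; start (x,ẋ)=(0.213062, 0.916559) → end (x,ẋ)=(0.769254, 2.640712)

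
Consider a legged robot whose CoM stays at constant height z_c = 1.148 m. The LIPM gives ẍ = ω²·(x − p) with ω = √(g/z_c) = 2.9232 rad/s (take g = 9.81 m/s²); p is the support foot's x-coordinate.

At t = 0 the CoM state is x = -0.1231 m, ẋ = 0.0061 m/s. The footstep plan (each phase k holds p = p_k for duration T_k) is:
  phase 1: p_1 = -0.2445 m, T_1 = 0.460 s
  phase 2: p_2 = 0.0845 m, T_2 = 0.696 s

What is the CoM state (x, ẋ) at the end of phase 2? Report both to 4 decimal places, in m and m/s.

x = 0.6188, ẋ = 1.6758

phase 1: p=-0.2445, T=0.460, ωT=1.344672, cosh=2.048777, sinh=1.788151; start (x,ẋ)=(-0.123100, 0.006100) → end (x,ẋ)=(0.007953, 0.647070)
phase 2: p=0.0845, T=0.696, ωT=2.034547, cosh=3.889764, sinh=3.759024; start (x,ẋ)=(0.007953, 0.647070) → end (x,ẋ)=(0.618836, 1.675822)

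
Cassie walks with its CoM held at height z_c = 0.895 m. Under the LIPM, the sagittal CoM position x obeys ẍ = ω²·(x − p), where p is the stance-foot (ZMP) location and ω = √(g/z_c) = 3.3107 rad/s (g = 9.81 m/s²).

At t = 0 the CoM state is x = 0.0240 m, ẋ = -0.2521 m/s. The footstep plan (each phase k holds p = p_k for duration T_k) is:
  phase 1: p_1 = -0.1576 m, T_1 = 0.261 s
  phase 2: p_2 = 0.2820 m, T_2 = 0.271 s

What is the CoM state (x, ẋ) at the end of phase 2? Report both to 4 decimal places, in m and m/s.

phase 1: p=-0.1576, T=0.261, ωT=0.864093, cosh=1.397143, sinh=0.975709; start (x,ẋ)=(0.024000, -0.252100) → end (x,ẋ)=(0.021824, 0.234399)
phase 2: p=0.2820, T=0.271, ωT=0.897200, cosh=1.430217, sinh=1.022508; start (x,ẋ)=(0.021824, 0.234399) → end (x,ẋ)=(-0.017714, -0.545511)

x = -0.0177, ẋ = -0.5455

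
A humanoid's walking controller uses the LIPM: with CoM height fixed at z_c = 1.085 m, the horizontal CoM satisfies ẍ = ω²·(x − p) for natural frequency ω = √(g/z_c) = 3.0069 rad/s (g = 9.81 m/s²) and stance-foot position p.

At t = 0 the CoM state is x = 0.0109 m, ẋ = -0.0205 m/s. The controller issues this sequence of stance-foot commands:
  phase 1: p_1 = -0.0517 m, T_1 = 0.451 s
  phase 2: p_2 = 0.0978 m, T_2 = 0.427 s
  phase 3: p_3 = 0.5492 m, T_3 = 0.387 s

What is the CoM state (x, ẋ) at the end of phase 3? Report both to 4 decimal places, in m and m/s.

x = 0.1377, ẋ = -0.7793

phase 1: p=-0.0517, T=0.451, ωT=1.356112, cosh=2.069367, sinh=1.811707; start (x,ẋ)=(0.010900, -0.020500) → end (x,ẋ)=(0.065491, 0.298599)
phase 2: p=0.0978, T=0.427, ωT=1.283946, cosh=1.943902, sinh=1.666959; start (x,ẋ)=(0.065491, 0.298599) → end (x,ẋ)=(0.200531, 0.418501)
phase 3: p=0.5492, T=0.387, ωT=1.163670, cosh=1.757000, sinh=1.444663; start (x,ẋ)=(0.200531, 0.418501) → end (x,ẋ)=(0.137657, -0.779297)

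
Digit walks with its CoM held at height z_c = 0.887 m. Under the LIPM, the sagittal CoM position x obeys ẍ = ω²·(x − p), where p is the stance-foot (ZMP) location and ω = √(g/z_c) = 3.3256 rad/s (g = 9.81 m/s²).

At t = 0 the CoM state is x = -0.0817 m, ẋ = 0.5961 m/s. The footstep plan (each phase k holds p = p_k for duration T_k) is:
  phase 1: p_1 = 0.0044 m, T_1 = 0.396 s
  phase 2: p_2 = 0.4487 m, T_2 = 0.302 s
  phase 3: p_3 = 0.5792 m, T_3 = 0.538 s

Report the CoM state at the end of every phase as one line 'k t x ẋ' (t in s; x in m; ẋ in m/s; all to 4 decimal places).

phase 1: p=0.0044, T=0.396, ωT=1.316938, cosh=1.999965, sinh=1.732010; start (x,ẋ)=(-0.081700, 0.596100) → end (x,ẋ)=(0.142659, 0.696245)
phase 2: p=0.4487, T=0.302, ωT=1.004331, cosh=1.548185, sinh=1.181896; start (x,ẋ)=(0.142659, 0.696245) → end (x,ẋ)=(0.222332, -0.124982)
phase 3: p=0.5792, T=0.538, ωT=1.789173, cosh=3.075799, sinh=2.908701; start (x,ẋ)=(0.222332, -0.124982) → end (x,ẋ)=(-0.627768, -3.836466)

1 0.3960 0.1427 0.6962
2 0.6980 0.2223 -0.1250
3 1.2360 -0.6278 -3.8365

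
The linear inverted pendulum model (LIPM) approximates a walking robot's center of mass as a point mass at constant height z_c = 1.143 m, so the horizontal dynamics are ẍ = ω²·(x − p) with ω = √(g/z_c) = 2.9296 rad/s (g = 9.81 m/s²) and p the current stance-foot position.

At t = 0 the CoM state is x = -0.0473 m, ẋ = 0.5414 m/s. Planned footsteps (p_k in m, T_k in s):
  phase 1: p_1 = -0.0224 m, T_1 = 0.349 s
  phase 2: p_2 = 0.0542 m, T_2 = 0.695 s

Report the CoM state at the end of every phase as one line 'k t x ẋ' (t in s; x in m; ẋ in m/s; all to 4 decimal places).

1 0.3490 0.1621 0.7616
2 1.0440 1.4535 4.1575

phase 1: p=-0.0224, T=0.349, ωT=1.022430, cosh=1.569831, sinh=1.210112; start (x,ẋ)=(-0.047300, 0.541400) → end (x,ẋ)=(0.162144, 0.761633)
phase 2: p=0.0542, T=0.695, ωT=2.036072, cosh=3.895500, sinh=3.764960; start (x,ẋ)=(0.162144, 0.761633) → end (x,ẋ)=(1.453504, 4.157543)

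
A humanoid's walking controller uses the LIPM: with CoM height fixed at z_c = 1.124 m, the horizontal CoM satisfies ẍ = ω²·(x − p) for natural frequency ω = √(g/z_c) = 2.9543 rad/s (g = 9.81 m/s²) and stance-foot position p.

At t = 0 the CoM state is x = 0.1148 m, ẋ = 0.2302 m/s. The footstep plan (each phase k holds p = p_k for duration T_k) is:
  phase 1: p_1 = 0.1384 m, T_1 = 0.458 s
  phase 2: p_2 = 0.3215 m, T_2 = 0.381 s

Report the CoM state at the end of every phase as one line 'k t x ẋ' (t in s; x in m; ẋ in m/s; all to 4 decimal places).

1 0.4580 0.2304 0.3492
2 0.8390 0.3293 0.2236

phase 1: p=0.1384, T=0.458, ωT=1.353069, cosh=2.063865, sinh=1.805419; start (x,ẋ)=(0.114800, 0.230200) → end (x,ẋ)=(0.230372, 0.349225)
phase 2: p=0.3215, T=0.381, ωT=1.125588, cosh=1.703246, sinh=1.378784; start (x,ẋ)=(0.230372, 0.349225) → end (x,ẋ)=(0.329271, 0.223619)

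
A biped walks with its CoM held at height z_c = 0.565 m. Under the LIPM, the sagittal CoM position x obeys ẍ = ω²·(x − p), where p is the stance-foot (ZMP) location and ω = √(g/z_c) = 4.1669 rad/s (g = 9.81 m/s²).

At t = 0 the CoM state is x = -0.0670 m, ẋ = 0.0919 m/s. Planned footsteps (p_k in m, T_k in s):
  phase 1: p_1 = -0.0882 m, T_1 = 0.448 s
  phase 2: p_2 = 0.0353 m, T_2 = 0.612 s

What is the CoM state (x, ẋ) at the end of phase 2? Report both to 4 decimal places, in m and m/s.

x = 1.0311, ẋ = 4.1898

phase 1: p=-0.0882, T=0.448, ωT=1.866771, cosh=3.311001, sinh=3.156379; start (x,ẋ)=(-0.067000, 0.091900) → end (x,ẋ)=(0.051606, 0.583110)
phase 2: p=0.0353, T=0.612, ωT=2.550143, cosh=6.443502, sinh=6.365431; start (x,ẋ)=(0.051606, 0.583110) → end (x,ẋ)=(1.031140, 4.189785)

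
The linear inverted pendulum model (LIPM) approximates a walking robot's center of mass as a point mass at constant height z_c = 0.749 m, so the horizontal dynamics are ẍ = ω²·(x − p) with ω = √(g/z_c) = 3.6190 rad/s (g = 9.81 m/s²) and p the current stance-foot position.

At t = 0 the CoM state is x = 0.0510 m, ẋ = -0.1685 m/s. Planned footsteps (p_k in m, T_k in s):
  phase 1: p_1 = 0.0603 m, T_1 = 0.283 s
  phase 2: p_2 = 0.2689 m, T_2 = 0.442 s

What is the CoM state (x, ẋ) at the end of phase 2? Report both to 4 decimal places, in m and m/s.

phase 1: p=0.0603, T=0.283, ωT=1.024177, cosh=1.571947, sinh=1.212855; start (x,ẋ)=(0.051000, -0.168500) → end (x,ẋ)=(-0.010789, -0.305694)
phase 2: p=0.2689, T=0.442, ωT=1.599598, cosh=2.576510, sinh=2.374532; start (x,ẋ)=(-0.010789, -0.305694) → end (x,ẋ)=(-0.652297, -3.191115)

x = -0.6523, ẋ = -3.1911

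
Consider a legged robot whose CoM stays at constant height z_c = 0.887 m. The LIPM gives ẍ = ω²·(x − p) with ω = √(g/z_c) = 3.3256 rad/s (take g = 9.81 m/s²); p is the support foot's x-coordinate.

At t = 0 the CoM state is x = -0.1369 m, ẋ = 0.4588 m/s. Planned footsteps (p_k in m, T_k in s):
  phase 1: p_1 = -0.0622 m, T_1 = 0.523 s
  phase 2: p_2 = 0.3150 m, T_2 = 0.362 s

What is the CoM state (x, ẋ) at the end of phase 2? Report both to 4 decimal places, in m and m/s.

x = 0.2244, ẋ = 0.1124

phase 1: p=-0.0622, T=0.523, ωT=1.739289, cosh=2.934469, sinh=2.758824; start (x,ẋ)=(-0.136900, 0.458800) → end (x,ẋ)=(0.099203, 0.660981)
phase 2: p=0.3150, T=0.362, ωT=1.203867, cosh=1.816507, sinh=1.516475; start (x,ẋ)=(0.099203, 0.660981) → end (x,ẋ)=(0.224410, 0.112370)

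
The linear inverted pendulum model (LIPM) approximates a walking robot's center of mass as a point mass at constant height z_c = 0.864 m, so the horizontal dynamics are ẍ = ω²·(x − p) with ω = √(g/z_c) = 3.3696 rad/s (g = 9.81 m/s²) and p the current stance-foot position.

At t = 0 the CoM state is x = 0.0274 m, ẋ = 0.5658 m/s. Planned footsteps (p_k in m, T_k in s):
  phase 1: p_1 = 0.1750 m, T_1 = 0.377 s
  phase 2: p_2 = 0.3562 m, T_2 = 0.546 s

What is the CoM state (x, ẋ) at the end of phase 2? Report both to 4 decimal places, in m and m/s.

x = -0.0078, ẋ = -1.0822

phase 1: p=0.1750, T=0.377, ωT=1.270339, cosh=1.921398, sinh=1.640662; start (x,ẋ)=(0.027400, 0.565800) → end (x,ẋ)=(0.166890, 0.271139)
phase 2: p=0.3562, T=0.546, ωT=1.839802, cosh=3.227069, sinh=3.068220; start (x,ẋ)=(0.166890, 0.271139) → end (x,ẋ)=(-0.007827, -1.082227)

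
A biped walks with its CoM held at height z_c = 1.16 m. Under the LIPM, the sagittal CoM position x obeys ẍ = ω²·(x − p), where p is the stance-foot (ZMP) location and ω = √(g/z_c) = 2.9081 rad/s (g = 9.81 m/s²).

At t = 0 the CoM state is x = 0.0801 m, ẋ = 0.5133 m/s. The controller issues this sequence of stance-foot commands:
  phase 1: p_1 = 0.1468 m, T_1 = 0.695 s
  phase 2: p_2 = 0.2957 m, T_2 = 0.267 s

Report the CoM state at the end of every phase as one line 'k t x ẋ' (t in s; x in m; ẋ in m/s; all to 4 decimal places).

phase 1: p=0.1468, T=0.695, ωT=2.021129, cosh=3.839675, sinh=3.707169; start (x,ẋ)=(0.080100, 0.513300) → end (x,ẋ)=(0.545035, 1.251825)
phase 2: p=0.2957, T=0.267, ωT=0.776463, cosh=1.316900, sinh=0.856869; start (x,ẋ)=(0.545035, 1.251825) → end (x,ẋ)=(0.992898, 2.269836)

1 0.6950 0.5450 1.2518
2 0.9620 0.9929 2.2698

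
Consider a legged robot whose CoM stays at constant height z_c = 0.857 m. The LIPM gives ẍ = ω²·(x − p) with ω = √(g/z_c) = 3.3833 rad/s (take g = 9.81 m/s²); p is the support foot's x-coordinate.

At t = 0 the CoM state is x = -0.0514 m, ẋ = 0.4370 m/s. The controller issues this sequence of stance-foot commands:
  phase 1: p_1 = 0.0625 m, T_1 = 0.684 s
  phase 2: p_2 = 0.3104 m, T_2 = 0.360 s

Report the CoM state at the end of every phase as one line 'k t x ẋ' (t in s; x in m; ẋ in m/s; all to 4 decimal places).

1 0.6840 0.1277 0.3019
2 1.0440 0.1122 -0.3985

phase 1: p=0.0625, T=0.684, ωT=2.314177, cosh=5.107722, sinh=5.008874; start (x,ẋ)=(-0.051400, 0.437000) → end (x,ẋ)=(0.127696, 0.301865)
phase 2: p=0.3104, T=0.360, ωT=1.217988, cosh=1.838102, sinh=1.542277; start (x,ẋ)=(0.127696, 0.301865) → end (x,ẋ)=(0.112176, -0.398488)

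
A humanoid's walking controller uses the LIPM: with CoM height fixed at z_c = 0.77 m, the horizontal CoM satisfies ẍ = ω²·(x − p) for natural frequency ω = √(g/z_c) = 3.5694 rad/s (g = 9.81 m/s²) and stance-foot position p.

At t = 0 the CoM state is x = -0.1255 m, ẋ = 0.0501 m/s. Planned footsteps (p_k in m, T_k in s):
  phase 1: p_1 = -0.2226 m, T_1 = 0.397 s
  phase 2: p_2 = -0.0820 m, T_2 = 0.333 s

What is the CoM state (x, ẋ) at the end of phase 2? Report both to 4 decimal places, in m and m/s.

x = 0.4213, ẋ = 1.9274

phase 1: p=-0.2226, T=0.397, ωT=1.417052, cosh=2.183685, sinh=1.941257; start (x,ẋ)=(-0.125500, 0.050100) → end (x,ẋ)=(0.016683, 0.782220)
phase 2: p=-0.0820, T=0.333, ωT=1.188610, cosh=1.793580, sinh=1.488936; start (x,ẋ)=(0.016683, 0.782220) → end (x,ẋ)=(0.421291, 1.927437)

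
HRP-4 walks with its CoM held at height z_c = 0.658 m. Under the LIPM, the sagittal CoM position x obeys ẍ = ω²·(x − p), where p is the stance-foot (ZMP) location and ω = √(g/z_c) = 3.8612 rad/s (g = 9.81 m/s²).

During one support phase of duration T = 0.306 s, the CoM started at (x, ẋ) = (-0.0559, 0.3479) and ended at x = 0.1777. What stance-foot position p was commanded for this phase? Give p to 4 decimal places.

ωT = 3.8612·0.306 = 1.181527; cosh(ωT) = 1.783079, sinh(ωT) = 1.476269
x(T) = p + (x₀−p)·cosh(ωT) + (ẋ₀/ω)·sinh(ωT) ⇒ p·(1 − cosh) = x(T) − x₀·cosh − (ẋ₀/ω)·sinh
numerator   = 0.1777 − (-0.0559)·1.783079 − (0.3479/3.8612)·1.476269 = 0.144360
denominator = 1 − 1.783079 = -0.783079
p = 0.144360 / -0.783079 = -0.1843

p = -0.1843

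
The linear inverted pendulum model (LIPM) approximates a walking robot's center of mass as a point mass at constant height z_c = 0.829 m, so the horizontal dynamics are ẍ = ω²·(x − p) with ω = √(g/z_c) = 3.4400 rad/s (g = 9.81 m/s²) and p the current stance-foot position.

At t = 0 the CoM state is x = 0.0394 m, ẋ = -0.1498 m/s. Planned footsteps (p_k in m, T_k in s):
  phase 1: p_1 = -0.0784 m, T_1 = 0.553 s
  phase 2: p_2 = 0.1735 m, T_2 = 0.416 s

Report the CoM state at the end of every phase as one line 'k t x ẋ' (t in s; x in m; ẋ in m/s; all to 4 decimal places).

phase 1: p=-0.0784, T=0.553, ωT=1.902320, cosh=3.425323, sinh=3.276101; start (x,ẋ)=(0.039400, -0.149800) → end (x,ẋ)=(0.182440, 0.814468)
phase 2: p=0.1735, T=0.416, ωT=1.431040, cosh=2.211054, sinh=1.971994; start (x,ẋ)=(0.182440, 0.814468) → end (x,ẋ)=(0.660164, 1.861479)

1 0.5530 0.1824 0.8145
2 0.9690 0.6602 1.8615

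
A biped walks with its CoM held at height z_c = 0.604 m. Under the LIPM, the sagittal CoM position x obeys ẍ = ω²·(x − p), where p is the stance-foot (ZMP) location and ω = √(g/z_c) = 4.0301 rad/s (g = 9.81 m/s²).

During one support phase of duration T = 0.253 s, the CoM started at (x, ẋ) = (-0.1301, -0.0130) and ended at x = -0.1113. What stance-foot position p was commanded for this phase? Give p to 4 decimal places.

ωT = 4.0301·0.253 = 1.019615; cosh(ωT) = 1.566431, sinh(ωT) = 1.205697
x(T) = p + (x₀−p)·cosh(ωT) + (ẋ₀/ω)·sinh(ωT) ⇒ p·(1 − cosh) = x(T) − x₀·cosh − (ẋ₀/ω)·sinh
numerator   = -0.1113 − (-0.1301)·1.566431 − (-0.0130/4.0301)·1.205697 = 0.096382
denominator = 1 − 1.566431 = -0.566431
p = 0.096382 / -0.566431 = -0.1702

p = -0.1702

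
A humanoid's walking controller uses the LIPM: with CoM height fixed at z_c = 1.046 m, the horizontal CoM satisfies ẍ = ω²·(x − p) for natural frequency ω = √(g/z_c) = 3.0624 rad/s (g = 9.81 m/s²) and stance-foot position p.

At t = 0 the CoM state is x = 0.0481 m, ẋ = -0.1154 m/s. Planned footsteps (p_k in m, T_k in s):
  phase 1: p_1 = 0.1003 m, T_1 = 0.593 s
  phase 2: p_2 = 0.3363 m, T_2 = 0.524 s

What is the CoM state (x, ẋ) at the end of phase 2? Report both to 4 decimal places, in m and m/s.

phase 1: p=0.1003, T=0.593, ωT=1.816003, cosh=3.154957, sinh=2.992283; start (x,ẋ)=(0.048100, -0.115400) → end (x,ẋ)=(-0.177147, -0.842420)
phase 2: p=0.3363, T=0.524, ωT=1.604698, cosh=2.588652, sinh=2.387702; start (x,ẋ)=(-0.177147, -0.842420) → end (x,ẋ)=(-1.649656, -5.935105)

x = -1.6497, ẋ = -5.9351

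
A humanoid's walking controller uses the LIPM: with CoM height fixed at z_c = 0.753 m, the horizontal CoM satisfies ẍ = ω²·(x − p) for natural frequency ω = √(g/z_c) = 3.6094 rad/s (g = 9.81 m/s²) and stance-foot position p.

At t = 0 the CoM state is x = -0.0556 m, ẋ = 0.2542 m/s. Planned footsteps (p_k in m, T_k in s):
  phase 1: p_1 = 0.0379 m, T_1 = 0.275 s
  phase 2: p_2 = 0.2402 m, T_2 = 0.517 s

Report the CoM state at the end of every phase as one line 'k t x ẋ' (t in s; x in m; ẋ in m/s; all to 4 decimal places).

1 0.2750 -0.0236 -0.0027
2 0.7920 -0.6350 -3.0121

phase 1: p=0.0379, T=0.275, ωT=0.992585, cosh=1.534409, sinh=1.163791; start (x,ẋ)=(-0.055600, 0.254200) → end (x,ẋ)=(-0.023605, -0.002708)
phase 2: p=0.2402, T=0.517, ωT=1.866060, cosh=3.308757, sinh=3.154025; start (x,ẋ)=(-0.023605, -0.002708) → end (x,ẋ)=(-0.635032, -3.012149)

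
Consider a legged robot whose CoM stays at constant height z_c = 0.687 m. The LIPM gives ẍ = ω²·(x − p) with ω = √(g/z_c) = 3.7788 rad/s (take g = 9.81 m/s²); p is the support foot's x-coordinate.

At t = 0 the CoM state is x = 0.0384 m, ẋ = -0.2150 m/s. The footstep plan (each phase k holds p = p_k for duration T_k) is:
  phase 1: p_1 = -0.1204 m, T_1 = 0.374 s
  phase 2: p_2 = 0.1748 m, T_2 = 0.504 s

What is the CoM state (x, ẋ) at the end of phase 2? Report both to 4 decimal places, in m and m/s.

x = 0.5717, ẋ = 1.6362

phase 1: p=-0.1204, T=0.374, ωT=1.413271, cosh=2.176361, sinh=1.933015; start (x,ẋ)=(0.038400, -0.215000) → end (x,ẋ)=(0.115225, 0.692033)
phase 2: p=0.1748, T=0.504, ωT=1.904515, cosh=3.432523, sinh=3.283628; start (x,ẋ)=(0.115225, 0.692033) → end (x,ẋ)=(0.571656, 1.636198)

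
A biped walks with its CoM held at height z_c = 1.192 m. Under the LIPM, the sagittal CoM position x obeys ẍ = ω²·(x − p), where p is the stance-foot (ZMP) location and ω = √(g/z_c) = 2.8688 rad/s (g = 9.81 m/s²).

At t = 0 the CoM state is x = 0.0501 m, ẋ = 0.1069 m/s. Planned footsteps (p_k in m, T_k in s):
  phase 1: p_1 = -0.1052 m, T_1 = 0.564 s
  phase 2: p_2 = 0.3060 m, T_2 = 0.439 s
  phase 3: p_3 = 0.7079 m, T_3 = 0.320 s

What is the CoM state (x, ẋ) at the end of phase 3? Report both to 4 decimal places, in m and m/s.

phase 1: p=-0.1052, T=0.564, ωT=1.618003, cosh=2.620652, sinh=2.422358; start (x,ẋ)=(0.050100, 0.106900) → end (x,ẋ)=(0.392052, 1.359368)
phase 2: p=0.3060, T=0.439, ωT=1.259403, cosh=1.903571, sinh=1.619747; start (x,ẋ)=(0.392052, 1.359368) → end (x,ẋ)=(1.237315, 2.987511)
phase 3: p=0.7079, T=0.320, ωT=0.918016, cosh=1.451814, sinh=1.052503; start (x,ẋ)=(1.237315, 2.987511) → end (x,ẋ)=(2.572568, 5.935838)

x = 2.5726, ẋ = 5.9358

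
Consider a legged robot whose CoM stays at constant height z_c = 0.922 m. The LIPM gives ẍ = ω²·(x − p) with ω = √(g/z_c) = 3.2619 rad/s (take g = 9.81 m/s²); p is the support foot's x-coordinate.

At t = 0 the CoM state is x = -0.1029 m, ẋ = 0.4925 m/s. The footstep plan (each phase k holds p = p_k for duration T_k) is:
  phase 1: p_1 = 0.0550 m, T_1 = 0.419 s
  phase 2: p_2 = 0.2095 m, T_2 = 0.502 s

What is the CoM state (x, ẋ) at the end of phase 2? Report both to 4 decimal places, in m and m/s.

phase 1: p=0.0550, T=0.419, ωT=1.366736, cosh=2.088732, sinh=1.833795; start (x,ẋ)=(-0.102900, 0.492500) → end (x,ẋ)=(0.002066, 0.084197)
phase 2: p=0.2095, T=0.502, ωT=1.637474, cosh=2.668317, sinh=2.473846; start (x,ẋ)=(0.002066, 0.084197) → end (x,ẋ)=(-0.280144, -1.449212)

x = -0.2801, ẋ = -1.4492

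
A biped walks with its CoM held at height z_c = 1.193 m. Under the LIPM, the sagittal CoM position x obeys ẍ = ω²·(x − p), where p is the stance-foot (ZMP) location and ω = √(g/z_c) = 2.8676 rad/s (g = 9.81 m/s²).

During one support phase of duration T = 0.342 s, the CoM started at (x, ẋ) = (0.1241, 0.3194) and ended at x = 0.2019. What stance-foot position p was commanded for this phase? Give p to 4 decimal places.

ωT = 2.8676·0.342 = 0.980719; cosh(ωT) = 1.520707, sinh(ωT) = 1.145666
x(T) = p + (x₀−p)·cosh(ωT) + (ẋ₀/ω)·sinh(ωT) ⇒ p·(1 − cosh) = x(T) − x₀·cosh − (ẋ₀/ω)·sinh
numerator   = 0.2019 − (0.1241)·1.520707 − (0.3194/2.8676)·1.145666 = -0.114427
denominator = 1 − 1.520707 = -0.520707
p = -0.114427 / -0.520707 = 0.2198

p = 0.2198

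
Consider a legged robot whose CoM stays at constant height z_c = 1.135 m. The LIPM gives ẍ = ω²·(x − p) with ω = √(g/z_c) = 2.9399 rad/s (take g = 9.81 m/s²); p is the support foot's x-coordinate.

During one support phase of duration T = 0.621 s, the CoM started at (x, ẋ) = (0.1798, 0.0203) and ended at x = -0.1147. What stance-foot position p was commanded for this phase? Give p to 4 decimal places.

ωT = 2.9399·0.621 = 1.825678; cosh(ωT) = 3.184055, sinh(ωT) = 3.022946
x(T) = p + (x₀−p)·cosh(ωT) + (ẋ₀/ω)·sinh(ωT) ⇒ p·(1 − cosh) = x(T) − x₀·cosh − (ẋ₀/ω)·sinh
numerator   = -0.1147 − (0.1798)·3.184055 − (0.0203/2.9399)·3.022946 = -0.708066
denominator = 1 − 3.184055 = -2.184055
p = -0.708066 / -2.184055 = 0.3242

p = 0.3242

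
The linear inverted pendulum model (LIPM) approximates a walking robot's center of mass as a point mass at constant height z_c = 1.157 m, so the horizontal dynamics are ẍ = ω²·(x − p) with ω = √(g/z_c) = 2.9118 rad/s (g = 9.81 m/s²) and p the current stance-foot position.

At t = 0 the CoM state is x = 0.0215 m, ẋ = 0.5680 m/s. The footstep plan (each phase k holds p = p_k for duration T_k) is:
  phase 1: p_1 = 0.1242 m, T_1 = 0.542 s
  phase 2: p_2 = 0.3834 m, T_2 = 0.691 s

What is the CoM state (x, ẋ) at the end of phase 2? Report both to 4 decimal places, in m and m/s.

phase 1: p=0.1242, T=0.542, ωT=1.578196, cosh=2.526275, sinh=2.319928; start (x,ẋ)=(0.021500, 0.568000) → end (x,ẋ)=(0.317296, 0.741169)
phase 2: p=0.3834, T=0.691, ωT=2.012054, cosh=3.806188, sinh=3.672474; start (x,ẋ)=(0.317296, 0.741169) → end (x,ẋ)=(1.066586, 2.114144)

x = 1.0666, ẋ = 2.1141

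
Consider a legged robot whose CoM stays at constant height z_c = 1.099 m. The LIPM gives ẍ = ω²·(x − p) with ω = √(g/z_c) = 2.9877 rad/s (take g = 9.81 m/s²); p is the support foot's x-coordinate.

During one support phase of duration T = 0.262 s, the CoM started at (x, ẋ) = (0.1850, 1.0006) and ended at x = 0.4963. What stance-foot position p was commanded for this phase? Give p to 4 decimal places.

p = 0.1182

ωT = 2.9877·0.262 = 0.782777; cosh(ωT) = 1.322337, sinh(ωT) = 0.865202
x(T) = p + (x₀−p)·cosh(ωT) + (ẋ₀/ω)·sinh(ωT) ⇒ p·(1 − cosh) = x(T) − x₀·cosh − (ẋ₀/ω)·sinh
numerator   = 0.4963 − (0.1850)·1.322337 − (1.0006/2.9877)·0.865202 = -0.038094
denominator = 1 − 1.322337 = -0.322337
p = -0.038094 / -0.322337 = 0.1182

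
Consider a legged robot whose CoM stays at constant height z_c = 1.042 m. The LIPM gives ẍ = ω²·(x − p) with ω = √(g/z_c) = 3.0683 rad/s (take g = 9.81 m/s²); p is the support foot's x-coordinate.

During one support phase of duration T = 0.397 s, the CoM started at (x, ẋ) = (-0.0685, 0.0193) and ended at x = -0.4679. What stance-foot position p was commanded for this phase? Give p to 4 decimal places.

p = 0.4195

ωT = 3.0683·0.397 = 1.218115; cosh(ωT) = 1.838298, sinh(ωT) = 1.542511
x(T) = p + (x₀−p)·cosh(ωT) + (ẋ₀/ω)·sinh(ωT) ⇒ p·(1 − cosh) = x(T) − x₀·cosh − (ẋ₀/ω)·sinh
numerator   = -0.4679 − (-0.0685)·1.838298 − (0.0193/3.0683)·1.542511 = -0.351679
denominator = 1 − 1.838298 = -0.838298
p = -0.351679 / -0.838298 = 0.4195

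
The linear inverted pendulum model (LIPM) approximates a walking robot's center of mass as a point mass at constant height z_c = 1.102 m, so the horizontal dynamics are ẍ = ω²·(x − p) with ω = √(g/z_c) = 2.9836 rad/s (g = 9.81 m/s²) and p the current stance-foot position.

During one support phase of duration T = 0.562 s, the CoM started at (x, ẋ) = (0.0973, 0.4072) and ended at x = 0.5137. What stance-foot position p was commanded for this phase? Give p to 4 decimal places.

p = 0.0610

ωT = 2.9836·0.562 = 1.676783; cosh(ωT) = 2.767649, sinh(ωT) = 2.580675
x(T) = p + (x₀−p)·cosh(ωT) + (ẋ₀/ω)·sinh(ωT) ⇒ p·(1 − cosh) = x(T) − x₀·cosh − (ẋ₀/ω)·sinh
numerator   = 0.5137 − (0.0973)·2.767649 − (0.4072/2.9836)·2.580675 = -0.107801
denominator = 1 − 2.767649 = -1.767649
p = -0.107801 / -1.767649 = 0.0610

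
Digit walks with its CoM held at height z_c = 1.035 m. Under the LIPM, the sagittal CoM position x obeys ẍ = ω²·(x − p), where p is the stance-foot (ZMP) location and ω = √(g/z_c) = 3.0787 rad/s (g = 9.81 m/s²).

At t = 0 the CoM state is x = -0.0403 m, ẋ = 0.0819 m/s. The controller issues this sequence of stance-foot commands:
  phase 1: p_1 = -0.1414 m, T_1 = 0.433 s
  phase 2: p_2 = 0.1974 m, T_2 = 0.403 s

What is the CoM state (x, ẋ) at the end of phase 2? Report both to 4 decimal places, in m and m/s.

phase 1: p=-0.1414, T=0.433, ωT=1.333077, cosh=2.028180, sinh=1.764516; start (x,ẋ)=(-0.040300, 0.081900) → end (x,ẋ)=(0.110589, 0.715325)
phase 2: p=0.1974, T=0.403, ωT=1.240716, cosh=1.873633, sinh=1.584456; start (x,ẋ)=(0.110589, 0.715325) → end (x,ẋ)=(0.402891, 0.916787)

x = 0.4029, ẋ = 0.9168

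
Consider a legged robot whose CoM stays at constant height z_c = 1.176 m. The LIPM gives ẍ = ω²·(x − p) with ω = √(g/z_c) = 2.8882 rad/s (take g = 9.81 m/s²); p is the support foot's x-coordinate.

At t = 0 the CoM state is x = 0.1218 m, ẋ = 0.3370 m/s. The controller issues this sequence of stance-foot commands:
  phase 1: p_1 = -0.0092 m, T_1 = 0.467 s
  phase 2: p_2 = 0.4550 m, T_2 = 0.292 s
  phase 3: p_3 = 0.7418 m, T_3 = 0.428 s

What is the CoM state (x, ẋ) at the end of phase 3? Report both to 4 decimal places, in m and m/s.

x = 2.1381, ẋ = 4.4396

phase 1: p=-0.0092, T=0.467, ωT=1.348789, cosh=2.056156, sinh=1.796602; start (x,ẋ)=(0.121800, 0.337000) → end (x,ẋ)=(0.469787, 1.372677)
phase 2: p=0.4550, T=0.292, ωT=0.843354, cosh=1.377207, sinh=0.946943; start (x,ẋ)=(0.469787, 1.372677) → end (x,ẋ)=(0.925419, 1.930902)
phase 3: p=0.7418, T=0.428, ωT=1.236150, cosh=1.866417, sinh=1.575916; start (x,ẋ)=(0.925419, 1.930902) → end (x,ẋ)=(2.138086, 4.439622)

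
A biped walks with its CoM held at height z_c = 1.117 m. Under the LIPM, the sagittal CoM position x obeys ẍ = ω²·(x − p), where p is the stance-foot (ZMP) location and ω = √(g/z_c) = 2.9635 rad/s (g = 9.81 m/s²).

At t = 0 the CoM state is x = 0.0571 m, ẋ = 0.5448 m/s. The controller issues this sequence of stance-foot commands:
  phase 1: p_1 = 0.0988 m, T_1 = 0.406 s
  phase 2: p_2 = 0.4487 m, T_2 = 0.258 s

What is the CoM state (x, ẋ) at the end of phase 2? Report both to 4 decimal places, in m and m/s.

x = 0.4842, ẋ = 0.6812

phase 1: p=0.0988, T=0.406, ωT=1.203181, cosh=1.815466, sinh=1.515229; start (x,ẋ)=(0.057100, 0.544800) → end (x,ẋ)=(0.301650, 0.801817)
phase 2: p=0.4487, T=0.258, ωT=0.764583, cosh=1.306813, sinh=0.841285; start (x,ẋ)=(0.301650, 0.801817) → end (x,ẋ)=(0.484154, 0.681207)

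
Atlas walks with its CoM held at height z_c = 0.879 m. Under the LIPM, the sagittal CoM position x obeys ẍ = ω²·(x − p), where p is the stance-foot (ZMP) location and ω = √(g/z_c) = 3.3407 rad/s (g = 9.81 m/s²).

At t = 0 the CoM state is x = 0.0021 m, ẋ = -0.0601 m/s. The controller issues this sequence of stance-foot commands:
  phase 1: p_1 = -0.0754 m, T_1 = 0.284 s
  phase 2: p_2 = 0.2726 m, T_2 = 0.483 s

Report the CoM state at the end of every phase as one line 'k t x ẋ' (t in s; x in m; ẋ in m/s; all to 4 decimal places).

1 0.2840 0.0199 0.1949
2 0.7670 -0.2462 -1.5261

phase 1: p=-0.0754, T=0.284, ωT=0.948759, cosh=1.484862, sinh=1.097640; start (x,ẋ)=(0.002100, -0.060100) → end (x,ẋ)=(0.019930, 0.194944)
phase 2: p=0.2726, T=0.483, ωT=1.613558, cosh=2.609911, sinh=2.410733; start (x,ẋ)=(0.019930, 0.194944) → end (x,ẋ)=(-0.246170, -1.526102)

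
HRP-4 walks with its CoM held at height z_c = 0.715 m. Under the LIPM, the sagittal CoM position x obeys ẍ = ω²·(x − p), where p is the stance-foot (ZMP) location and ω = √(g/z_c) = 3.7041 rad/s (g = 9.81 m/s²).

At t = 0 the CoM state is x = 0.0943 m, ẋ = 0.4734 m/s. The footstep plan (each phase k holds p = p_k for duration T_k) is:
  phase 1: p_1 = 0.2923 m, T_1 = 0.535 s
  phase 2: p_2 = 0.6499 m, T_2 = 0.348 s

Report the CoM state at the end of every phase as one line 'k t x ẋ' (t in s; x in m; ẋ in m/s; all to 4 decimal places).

phase 1: p=0.2923, T=0.535, ωT=1.981693, cosh=3.696427, sinh=3.558592; start (x,ẋ)=(0.094300, 0.473400) → end (x,ẋ)=(0.015211, -0.860024)
phase 2: p=0.6499, T=0.348, ωT=1.289027, cosh=1.952396, sinh=1.676857; start (x,ẋ)=(0.015211, -0.860024) → end (x,ẋ)=(-0.978600, -5.621319)

1 0.5350 0.0152 -0.8600
2 0.8830 -0.9786 -5.6213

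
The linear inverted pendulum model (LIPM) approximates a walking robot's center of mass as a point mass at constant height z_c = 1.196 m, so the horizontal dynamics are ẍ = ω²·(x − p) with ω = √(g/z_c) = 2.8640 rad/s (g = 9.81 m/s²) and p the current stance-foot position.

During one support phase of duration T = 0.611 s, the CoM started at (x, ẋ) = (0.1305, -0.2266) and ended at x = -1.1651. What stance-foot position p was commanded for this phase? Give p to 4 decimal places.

ωT = 2.8640·0.611 = 1.749904; cosh(ωT) = 2.963920, sinh(ωT) = 2.790130
x(T) = p + (x₀−p)·cosh(ωT) + (ẋ₀/ω)·sinh(ωT) ⇒ p·(1 − cosh) = x(T) − x₀·cosh − (ẋ₀/ω)·sinh
numerator   = -1.1651 − (0.1305)·2.963920 − (-0.2266/2.8640)·2.790130 = -1.331136
denominator = 1 − 2.963920 = -1.963920
p = -1.331136 / -1.963920 = 0.6778

p = 0.6778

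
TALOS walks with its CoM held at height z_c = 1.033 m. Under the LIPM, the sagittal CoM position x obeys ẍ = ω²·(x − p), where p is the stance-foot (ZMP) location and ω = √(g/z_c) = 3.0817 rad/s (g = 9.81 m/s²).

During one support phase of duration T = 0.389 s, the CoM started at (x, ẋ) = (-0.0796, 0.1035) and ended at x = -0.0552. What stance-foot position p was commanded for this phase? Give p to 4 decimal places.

ωT = 3.0817·0.389 = 1.198781; cosh(ωT) = 1.808817, sinh(ωT) = 1.507256
x(T) = p + (x₀−p)·cosh(ωT) + (ẋ₀/ω)·sinh(ωT) ⇒ p·(1 − cosh) = x(T) − x₀·cosh − (ẋ₀/ω)·sinh
numerator   = -0.0552 − (-0.0796)·1.808817 − (0.1035/3.0817)·1.507256 = 0.038160
denominator = 1 − 1.808817 = -0.808817
p = 0.038160 / -0.808817 = -0.0472

p = -0.0472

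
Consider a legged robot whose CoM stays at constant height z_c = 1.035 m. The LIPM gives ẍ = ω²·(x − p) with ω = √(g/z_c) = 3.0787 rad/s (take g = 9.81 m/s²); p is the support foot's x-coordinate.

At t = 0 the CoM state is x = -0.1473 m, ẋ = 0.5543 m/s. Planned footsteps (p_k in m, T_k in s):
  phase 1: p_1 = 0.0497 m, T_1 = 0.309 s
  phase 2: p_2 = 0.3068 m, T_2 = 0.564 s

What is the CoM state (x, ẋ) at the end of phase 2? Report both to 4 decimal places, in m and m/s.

phase 1: p=0.0497, T=0.309, ωT=0.951318, cosh=1.487676, sinh=1.101445; start (x,ẋ)=(-0.147300, 0.554300) → end (x,ẋ)=(-0.045064, 0.156588)
phase 2: p=0.3068, T=0.564, ωT=1.736387, cosh=2.926475, sinh=2.750320; start (x,ẋ)=(-0.045064, 0.156588) → end (x,ẋ)=(-0.583036, -2.521126)

x = -0.5830, ẋ = -2.5211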